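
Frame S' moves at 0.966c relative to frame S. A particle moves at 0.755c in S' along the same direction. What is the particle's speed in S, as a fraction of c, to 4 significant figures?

Relativistic velocity addition: u = (u' + v)/(1 + u'v/c²)
= (0.755 + 0.966)/(1 + 0.755×0.966) = 1.721/1.72933 = 0.9952

u ≈ 0.9952c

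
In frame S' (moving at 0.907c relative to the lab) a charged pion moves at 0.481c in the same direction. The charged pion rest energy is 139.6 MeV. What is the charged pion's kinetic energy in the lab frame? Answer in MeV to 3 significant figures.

K ≈ 403 MeV

u_lab = (0.481 + 0.907)/(1 + 0.481×0.907) = 0.966394
γ = 1/√(1 − 0.966394²) = 3.8901
K = (γ − 1)m₀c² = (3.8901 − 1) × 139.6 = 2.8901 × 139.6 = 403 MeV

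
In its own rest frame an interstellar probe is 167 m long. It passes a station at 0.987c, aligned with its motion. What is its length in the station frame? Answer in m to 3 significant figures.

γ = 1/√(1 − 0.987²) = 6.2220
Length contraction: L = L₀/γ = 167/6.2220 = 26.8 m

L ≈ 26.8 m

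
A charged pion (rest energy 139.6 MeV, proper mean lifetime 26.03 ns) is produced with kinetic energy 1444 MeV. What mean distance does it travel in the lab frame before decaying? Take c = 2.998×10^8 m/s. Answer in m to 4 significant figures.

d ≈ 88.18 m

γ = 1 + K/(m₀c²) = 1 + 1444/139.6 = 11.3438
β = √(1 − 1/γ²) = 0.996107
Dilated lifetime: γτ₀ = 11.3438 × 26.03 ns = 295.280 ns
d = βc·γτ₀ = 0.996107 × (2.998×10^8 m/s) × 2.95280×10^-7 s = 88.18 m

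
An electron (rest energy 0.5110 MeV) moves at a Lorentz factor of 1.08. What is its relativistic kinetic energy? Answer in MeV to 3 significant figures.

K ≈ 0.0409 MeV

γ = 1.08 (given)
K = (γ − 1)m₀c² = (1.08 − 1) × 0.5110 MeV = 0.080000 × 0.5110 MeV = 0.0409 MeV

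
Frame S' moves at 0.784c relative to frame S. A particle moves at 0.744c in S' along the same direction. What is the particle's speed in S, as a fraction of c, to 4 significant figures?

u ≈ 0.9651c

Relativistic velocity addition: u = (u' + v)/(1 + u'v/c²)
= (0.744 + 0.784)/(1 + 0.744×0.784) = 1.528/1.58330 = 0.9651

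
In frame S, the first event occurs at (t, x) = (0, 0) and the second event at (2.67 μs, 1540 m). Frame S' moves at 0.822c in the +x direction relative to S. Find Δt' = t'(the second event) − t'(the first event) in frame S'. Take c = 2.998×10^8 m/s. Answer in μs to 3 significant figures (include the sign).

γ = 1/√(1 − 0.822²) = 1.7560
Δt' = γ(Δt − vΔx/c²) = 1.7560 × (2.67 μs − 0.822×1540 m / (2.998×10^8 m/s))
= 1.7560 × (-1.5524 μs) = -2.73 μs

Δt' ≈ -2.73 μs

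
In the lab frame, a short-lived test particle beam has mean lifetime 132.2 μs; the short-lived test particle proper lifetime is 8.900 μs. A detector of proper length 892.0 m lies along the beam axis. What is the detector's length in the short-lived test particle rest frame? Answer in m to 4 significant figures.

L ≈ 60.05 m

Time dilation ⇒ γ = Δt/τ₀ = 132.2/8.900 = 14.8539
Length contraction: L = L₀/γ = 892.0/14.8539 = 60.05 m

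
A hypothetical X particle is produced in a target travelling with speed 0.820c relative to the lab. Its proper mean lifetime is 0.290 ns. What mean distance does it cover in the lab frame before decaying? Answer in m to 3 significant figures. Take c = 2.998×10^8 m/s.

γ = 1/√(1 − 0.820²) = 1.7471
Dilated lifetime: Δt = γτ₀ = 1.7471 × 0.290 ns = 0.50667 ns
d = vΔt = 0.820c × 0.50667 ns = 2.4584×10^8 m/s × 5.0667×10^-10 s = 0.125 m

d ≈ 0.125 m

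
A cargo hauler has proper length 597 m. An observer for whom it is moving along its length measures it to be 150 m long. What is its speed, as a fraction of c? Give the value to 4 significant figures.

β ≈ 0.9679

γ = L₀/L = 597/150 = 3.98000
β = √(1 − 1/γ²) = 0.9679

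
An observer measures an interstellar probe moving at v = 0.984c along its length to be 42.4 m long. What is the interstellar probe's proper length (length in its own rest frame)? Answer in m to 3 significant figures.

L₀ ≈ 238 m

γ = 1/√(1 − 0.984²) = 5.6127
L₀ = γL = 5.6127 × 42.4 = 238 m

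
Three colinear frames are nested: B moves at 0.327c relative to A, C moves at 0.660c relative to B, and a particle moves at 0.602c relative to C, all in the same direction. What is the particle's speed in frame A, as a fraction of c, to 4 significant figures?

Compose boost 2: (0.660 + 0.327)/(1 + 0.660×0.327) = 0.9870/1.21582 = 0.811798
Compose boost 3: (0.602 + 0.811798)/(1 + 0.602×0.811798) = 1.41380/1.48870 = 0.9497

u ≈ 0.9497c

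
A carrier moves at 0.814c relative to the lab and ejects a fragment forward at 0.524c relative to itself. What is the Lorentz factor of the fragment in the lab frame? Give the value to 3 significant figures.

γ ≈ 2.88

u_lab = (0.524 + 0.814)/(1 + 0.524×0.814) = 1.338/1.42654 = 0.937936
γ = 1/√(1 − 0.937936²) = 2.88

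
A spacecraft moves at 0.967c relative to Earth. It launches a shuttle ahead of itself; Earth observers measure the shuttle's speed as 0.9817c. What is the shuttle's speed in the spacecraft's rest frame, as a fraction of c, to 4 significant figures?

Inverse velocity addition: u' = (u − v)/(1 − uv/c²)
= (0.9817 − 0.967)/(1 − 0.9817×0.967) = 0.01470/0.0506961 = 0.2900

u' ≈ 0.2900c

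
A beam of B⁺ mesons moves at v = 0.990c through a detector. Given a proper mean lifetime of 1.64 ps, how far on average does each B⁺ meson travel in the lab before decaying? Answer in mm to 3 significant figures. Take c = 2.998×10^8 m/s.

γ = 1/√(1 − 0.990²) = 7.0888
Dilated lifetime: Δt = γτ₀ = 7.0888 × 1.64 ps = 11.626 ps
d = vΔt = 0.990c × 11.626 ps = 2.9680×10^8 m/s × 1.1626×10^-11 s = 3.45 mm

d ≈ 3.45 mm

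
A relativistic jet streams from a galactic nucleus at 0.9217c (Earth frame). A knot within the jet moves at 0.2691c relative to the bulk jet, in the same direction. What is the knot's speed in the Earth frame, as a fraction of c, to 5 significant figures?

Relativistic velocity addition: u = (u' + v)/(1 + u'v/c²)
= (0.2691 + 0.9217)/(1 + 0.2691×0.9217) = 1.1908/1.248029 = 0.95414

u ≈ 0.95414c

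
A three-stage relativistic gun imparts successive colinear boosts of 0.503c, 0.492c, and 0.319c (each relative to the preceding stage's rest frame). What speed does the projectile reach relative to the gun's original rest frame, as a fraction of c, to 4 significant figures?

u ≈ 0.8901c

Compose boost 2: (0.492 + 0.503)/(1 + 0.492×0.503) = 0.9950/1.24748 = 0.797611
Compose boost 3: (0.319 + 0.797611)/(1 + 0.319×0.797611) = 1.11661/1.25444 = 0.8901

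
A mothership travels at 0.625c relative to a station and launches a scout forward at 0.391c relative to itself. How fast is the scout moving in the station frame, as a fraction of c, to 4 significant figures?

u ≈ 0.8165c

Compose boost 2: (0.391 + 0.625)/(1 + 0.391×0.625) = 1.016/1.24438 = 0.8165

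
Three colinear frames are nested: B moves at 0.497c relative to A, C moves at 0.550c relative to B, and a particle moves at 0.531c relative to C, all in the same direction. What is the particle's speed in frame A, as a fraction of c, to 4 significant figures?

u ≈ 0.9420c

Compose boost 2: (0.550 + 0.497)/(1 + 0.550×0.497) = 1.047/1.27335 = 0.822241
Compose boost 3: (0.531 + 0.822241)/(1 + 0.531×0.822241) = 1.35324/1.43661 = 0.9420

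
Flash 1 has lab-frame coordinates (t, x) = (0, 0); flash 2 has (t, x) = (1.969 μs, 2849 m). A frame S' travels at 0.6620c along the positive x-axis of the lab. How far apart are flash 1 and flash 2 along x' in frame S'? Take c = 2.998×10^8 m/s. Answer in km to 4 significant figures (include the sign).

γ = 1/√(1 − 0.6620²) = 1.33422
Δx' = γ(Δx − vΔt) = 1.33422 × (2849 m − 0.6620×(2.998×10^8 m/s)×1.969×10^-6 s)
= 1.33422 × (2458.22 m) = 3.280 km

Δx' ≈ 3.280 km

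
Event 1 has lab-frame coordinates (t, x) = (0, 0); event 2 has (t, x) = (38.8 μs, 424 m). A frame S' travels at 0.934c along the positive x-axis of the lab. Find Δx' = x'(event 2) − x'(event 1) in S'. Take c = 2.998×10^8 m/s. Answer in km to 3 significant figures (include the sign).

Δx' ≈ -29.2 km

γ = 1/√(1 − 0.934²) = 2.7990
Δx' = γ(Δx − vΔt) = 2.7990 × (424 m − 0.934×(2.998×10^8 m/s)×38.8×10^-6 s)
= 2.7990 × (-10441 m) = -29.2 km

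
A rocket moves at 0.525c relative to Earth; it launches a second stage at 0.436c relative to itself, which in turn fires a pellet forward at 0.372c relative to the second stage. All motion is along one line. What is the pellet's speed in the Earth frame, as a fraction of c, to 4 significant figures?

u ≈ 0.8939c

Compose boost 2: (0.436 + 0.525)/(1 + 0.436×0.525) = 0.9610/1.22890 = 0.782000
Compose boost 3: (0.372 + 0.782000)/(1 + 0.372×0.782000) = 1.15400/1.29090 = 0.8939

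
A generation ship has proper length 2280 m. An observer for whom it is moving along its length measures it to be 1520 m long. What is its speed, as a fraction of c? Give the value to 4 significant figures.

β ≈ 0.7454

γ = L₀/L = 2280/1520 = 1.50000
β = √(1 − 1/γ²) = 0.7454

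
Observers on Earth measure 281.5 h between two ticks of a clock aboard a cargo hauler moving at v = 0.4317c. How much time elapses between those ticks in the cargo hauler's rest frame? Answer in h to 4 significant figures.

τ₀ ≈ 253.9 h

γ = 1/√(1 − 0.4317²) = 1.10863
Proper time: τ₀ = Δt/γ = 281.5/1.10863 = 253.9 h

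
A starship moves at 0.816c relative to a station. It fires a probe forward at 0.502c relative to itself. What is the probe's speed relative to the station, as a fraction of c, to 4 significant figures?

Relativistic velocity addition: u = (u' + v)/(1 + u'v/c²)
= (0.502 + 0.816)/(1 + 0.502×0.816) = 1.318/1.40963 = 0.9350

u ≈ 0.9350c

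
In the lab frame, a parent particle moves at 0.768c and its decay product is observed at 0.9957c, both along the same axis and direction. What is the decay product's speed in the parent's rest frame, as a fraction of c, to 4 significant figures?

u' ≈ 0.9677c

Inverse velocity addition: u' = (u − v)/(1 − uv/c²)
= (0.9957 − 0.768)/(1 − 0.9957×0.768) = 0.2277/0.235302 = 0.9677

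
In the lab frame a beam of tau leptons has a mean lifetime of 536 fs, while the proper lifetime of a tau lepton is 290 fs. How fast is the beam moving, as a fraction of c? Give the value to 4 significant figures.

γ = Δt/τ₀ = 536/290 = 1.84828
β = √(1 − 1/γ²) = √(1 − 1/1.84828²) = 0.8410

β ≈ 0.8410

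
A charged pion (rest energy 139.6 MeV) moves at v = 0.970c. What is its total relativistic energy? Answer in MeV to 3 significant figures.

γ = 1/√(1 − 0.970²) = 4.1135
E = γm₀c² = 4.1135 × 139.6 MeV = 574 MeV

E ≈ 574 MeV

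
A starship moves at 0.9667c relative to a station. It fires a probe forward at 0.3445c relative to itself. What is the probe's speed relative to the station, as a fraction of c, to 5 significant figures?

Relativistic velocity addition: u = (u' + v)/(1 + u'v/c²)
= (0.3445 + 0.9667)/(1 + 0.3445×0.9667) = 1.3112/1.333028 = 0.98363

u ≈ 0.98363c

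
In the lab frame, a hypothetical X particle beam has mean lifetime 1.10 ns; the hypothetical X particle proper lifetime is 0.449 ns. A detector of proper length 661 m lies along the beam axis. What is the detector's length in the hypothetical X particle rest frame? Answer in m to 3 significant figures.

Time dilation ⇒ γ = Δt/τ₀ = 1.10/0.449 = 2.4499
Length contraction: L = L₀/γ = 661/2.4499 = 270 m

L ≈ 270 m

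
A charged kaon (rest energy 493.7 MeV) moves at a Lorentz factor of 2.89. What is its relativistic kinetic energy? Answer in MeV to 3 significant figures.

γ = 2.89 (given)
K = (γ − 1)m₀c² = (2.89 − 1) × 493.7 MeV = 1.8900 × 493.7 MeV = 933 MeV

K ≈ 933 MeV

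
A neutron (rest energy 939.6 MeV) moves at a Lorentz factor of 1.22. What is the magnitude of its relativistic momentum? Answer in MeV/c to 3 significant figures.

p ≈ 657 MeV/c

β = √(1 − 1/γ²) = √(1 − 1/1.22²) = 0.57283
p = γβm₀c = 1.22 × 0.57283 × 939.6 MeV/c = 657 MeV/c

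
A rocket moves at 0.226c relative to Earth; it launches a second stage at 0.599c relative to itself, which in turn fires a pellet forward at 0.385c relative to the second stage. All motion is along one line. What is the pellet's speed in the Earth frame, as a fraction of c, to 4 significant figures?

Compose boost 2: (0.599 + 0.226)/(1 + 0.599×0.226) = 0.8250/1.13537 = 0.726633
Compose boost 3: (0.385 + 0.726633)/(1 + 0.385×0.726633) = 1.11163/1.27975 = 0.8686

u ≈ 0.8686c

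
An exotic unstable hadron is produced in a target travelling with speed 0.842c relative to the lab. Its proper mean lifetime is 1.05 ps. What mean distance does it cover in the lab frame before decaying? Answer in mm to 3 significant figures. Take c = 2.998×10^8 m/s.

d ≈ 0.491 mm

γ = 1/√(1 − 0.842²) = 1.8536
Dilated lifetime: Δt = γτ₀ = 1.8536 × 1.05 ps = 1.9463 ps
d = vΔt = 0.842c × 1.9463 ps = 2.5243×10^8 m/s × 1.9463×10^-12 s = 0.491 mm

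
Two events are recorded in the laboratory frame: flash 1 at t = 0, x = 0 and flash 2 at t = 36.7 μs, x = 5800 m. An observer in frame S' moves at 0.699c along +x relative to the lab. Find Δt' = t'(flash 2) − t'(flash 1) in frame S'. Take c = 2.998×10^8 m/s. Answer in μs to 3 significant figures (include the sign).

Δt' ≈ 32.4 μs

γ = 1/√(1 − 0.699²) = 1.3984
Δt' = γ(Δt − vΔx/c²) = 1.3984 × (36.7 μs − 0.699×5800 m / (2.998×10^8 m/s))
= 1.3984 × (23.177 μs) = 32.4 μs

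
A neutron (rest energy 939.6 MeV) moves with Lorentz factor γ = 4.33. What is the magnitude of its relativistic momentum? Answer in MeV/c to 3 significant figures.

β = √(1 − 1/γ²) = √(1 − 1/4.33²) = 0.97297
p = γβm₀c = 4.33 × 0.97297 × 939.6 MeV/c = 3960 MeV/c

p ≈ 3960 MeV/c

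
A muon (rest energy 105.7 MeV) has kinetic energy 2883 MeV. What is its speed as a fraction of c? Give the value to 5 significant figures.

β ≈ 0.99937

γ = 1 + K/(m₀c²) = 1 + 2883/105.7 = 28.27531
β = √(1 − 1/γ²) = 0.99937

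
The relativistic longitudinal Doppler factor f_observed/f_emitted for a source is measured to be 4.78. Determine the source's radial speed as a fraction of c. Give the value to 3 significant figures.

β ≈ 0.916

f_obs/f_src = √((1+β)/(1−β)) = 4.78  ⇒  (1+β)/(1−β) = 22.848
β = |1 − D²|/(1 + D²) = |1 − 22.848|/(1 + 22.848) = 0.916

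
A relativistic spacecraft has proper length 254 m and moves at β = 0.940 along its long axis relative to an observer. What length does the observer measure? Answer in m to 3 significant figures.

L ≈ 86.7 m

γ = 1/√(1 − 0.940²) = 2.9311
Length contraction: L = L₀/γ = 254/2.9311 = 86.7 m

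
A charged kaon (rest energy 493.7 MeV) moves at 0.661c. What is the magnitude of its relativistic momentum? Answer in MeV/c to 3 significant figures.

γ = 1/√(1 − 0.661²) = 1.3326
p = γβm₀c = 1.3326 × 0.661 × 493.7 MeV/c = 435 MeV/c

p ≈ 435 MeV/c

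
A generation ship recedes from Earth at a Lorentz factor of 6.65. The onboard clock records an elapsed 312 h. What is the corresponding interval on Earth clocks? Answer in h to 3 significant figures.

γ = 6.65 (given)
Time dilation: Δt = γτ₀ = 6.65 × 312 h = 2070 h

Δt ≈ 2070 h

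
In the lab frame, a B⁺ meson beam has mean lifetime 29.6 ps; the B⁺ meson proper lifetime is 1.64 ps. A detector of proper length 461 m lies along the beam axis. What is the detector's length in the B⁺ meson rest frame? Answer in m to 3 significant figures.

L ≈ 25.5 m

Time dilation ⇒ γ = Δt/τ₀ = 29.6/1.64 = 18.049
Length contraction: L = L₀/γ = 461/18.049 = 25.5 m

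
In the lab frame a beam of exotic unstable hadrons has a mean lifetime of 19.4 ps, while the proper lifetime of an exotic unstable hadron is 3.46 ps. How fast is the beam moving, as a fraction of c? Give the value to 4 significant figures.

γ = Δt/τ₀ = 19.4/3.46 = 5.60694
β = √(1 − 1/γ²) = √(1 − 1/5.60694²) = 0.9840

β ≈ 0.9840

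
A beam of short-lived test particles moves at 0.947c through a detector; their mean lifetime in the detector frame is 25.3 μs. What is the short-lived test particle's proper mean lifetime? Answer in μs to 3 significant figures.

τ₀ ≈ 8.13 μs

γ = 1/√(1 − 0.947²) = 3.1130
Proper time: τ₀ = Δt/γ = 25.3/3.1130 = 8.13 μs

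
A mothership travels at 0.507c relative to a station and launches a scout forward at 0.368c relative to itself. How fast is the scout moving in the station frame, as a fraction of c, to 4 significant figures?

u ≈ 0.7374c

Compose boost 2: (0.368 + 0.507)/(1 + 0.368×0.507) = 0.8750/1.18658 = 0.7374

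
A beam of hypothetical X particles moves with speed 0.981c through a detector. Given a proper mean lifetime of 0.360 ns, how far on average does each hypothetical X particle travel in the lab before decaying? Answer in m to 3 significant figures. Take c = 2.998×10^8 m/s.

γ = 1/√(1 − 0.981²) = 5.1544
Dilated lifetime: Δt = γτ₀ = 5.1544 × 0.360 ns = 1.8556 ns
d = vΔt = 0.981c × 1.8556 ns = 2.9410×10^8 m/s × 1.8556×10^-9 s = 0.546 m

d ≈ 0.546 m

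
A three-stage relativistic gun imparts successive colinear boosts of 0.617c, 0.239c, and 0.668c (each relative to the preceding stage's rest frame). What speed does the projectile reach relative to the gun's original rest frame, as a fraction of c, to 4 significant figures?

u ≈ 0.9437c

Compose boost 2: (0.239 + 0.617)/(1 + 0.239×0.617) = 0.8560/1.14746 = 0.745994
Compose boost 3: (0.668 + 0.745994)/(1 + 0.668×0.745994) = 1.41399/1.49832 = 0.9437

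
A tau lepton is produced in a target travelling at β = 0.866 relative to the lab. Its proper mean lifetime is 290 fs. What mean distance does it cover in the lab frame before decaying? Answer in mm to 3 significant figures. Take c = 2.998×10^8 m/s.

d ≈ 0.151 mm

γ = 1/√(1 − 0.866²) = 1.9998
Dilated lifetime: Δt = γτ₀ = 1.9998 × 290 fs = 579.95 fs
d = vΔt = 0.866c × 579.95 fs = 2.5963×10^8 m/s × 5.7995×10^-13 s = 0.151 mm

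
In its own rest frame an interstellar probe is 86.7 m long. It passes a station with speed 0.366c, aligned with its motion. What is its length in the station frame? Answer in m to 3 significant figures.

L ≈ 80.7 m

γ = 1/√(1 − 0.366²) = 1.0746
Length contraction: L = L₀/γ = 86.7/1.0746 = 80.7 m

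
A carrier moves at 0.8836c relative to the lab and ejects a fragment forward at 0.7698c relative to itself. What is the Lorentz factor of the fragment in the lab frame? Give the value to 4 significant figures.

u_lab = (0.7698 + 0.8836)/(1 + 0.7698×0.8836) = 1.6534/1.680195 = 0.9840523
γ = 1/√(1 − 0.9840523²) = 5.622

γ ≈ 5.622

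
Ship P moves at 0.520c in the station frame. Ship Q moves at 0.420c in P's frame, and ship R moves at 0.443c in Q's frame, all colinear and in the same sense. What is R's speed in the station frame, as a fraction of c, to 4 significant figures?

u ≈ 0.9051c

Compose boost 2: (0.420 + 0.520)/(1 + 0.420×0.520) = 0.9400/1.21840 = 0.771504
Compose boost 3: (0.443 + 0.771504)/(1 + 0.443×0.771504) = 1.21450/1.34178 = 0.9051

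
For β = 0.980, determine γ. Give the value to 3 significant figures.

γ = 1/√(1 − β²) = 1/√(1 − 0.980²) = 1/√(0.039600) = 5.03

γ ≈ 5.03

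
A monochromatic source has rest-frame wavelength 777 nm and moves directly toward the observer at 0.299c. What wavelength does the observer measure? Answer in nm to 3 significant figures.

Relativistic Doppler: λ_obs = λ_src √((1−β)/(1+β))
= 777 × √(0.70100/1.2990) = 777 × 0.73461 = 571 nm

λ_obs ≈ 571 nm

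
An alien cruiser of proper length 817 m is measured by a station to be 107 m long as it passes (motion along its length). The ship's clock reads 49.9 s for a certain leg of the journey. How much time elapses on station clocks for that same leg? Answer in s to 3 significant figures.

Length contraction ⇒ γ = L₀/L = 817/107 = 7.6355
Time dilation: Δt = γτ₀ = 7.6355 × 49.9 s = 381 s

Δt ≈ 381 s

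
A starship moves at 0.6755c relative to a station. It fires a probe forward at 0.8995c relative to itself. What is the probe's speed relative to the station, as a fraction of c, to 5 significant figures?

u ≈ 0.97971c

Relativistic velocity addition: u = (u' + v)/(1 + u'v/c²)
= (0.8995 + 0.6755)/(1 + 0.8995×0.6755) = 1.5750/1.607612 = 0.97971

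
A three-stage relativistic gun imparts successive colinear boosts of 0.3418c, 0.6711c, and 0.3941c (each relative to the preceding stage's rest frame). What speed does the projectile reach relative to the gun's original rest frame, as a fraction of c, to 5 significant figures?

Compose boost 2: (0.6711 + 0.3418)/(1 + 0.6711×0.3418) = 1.0129/1.229382 = 0.8239099
Compose boost 3: (0.3941 + 0.8239099)/(1 + 0.3941×0.8239099) = 1.218010/1.324703 = 0.91946

u ≈ 0.91946c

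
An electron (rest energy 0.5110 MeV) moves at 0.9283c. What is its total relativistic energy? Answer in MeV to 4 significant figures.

E ≈ 1.374 MeV

γ = 1/√(1 − 0.9283²) = 2.68939
E = γm₀c² = 2.68939 × 0.5110 MeV = 1.374 MeV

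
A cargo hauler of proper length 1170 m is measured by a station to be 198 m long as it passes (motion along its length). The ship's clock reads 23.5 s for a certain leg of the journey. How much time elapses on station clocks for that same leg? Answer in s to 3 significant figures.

Δt ≈ 139 s

Length contraction ⇒ γ = L₀/L = 1170/198 = 5.9091
Time dilation: Δt = γτ₀ = 5.9091 × 23.5 s = 139 s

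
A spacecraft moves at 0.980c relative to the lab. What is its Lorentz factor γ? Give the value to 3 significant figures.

γ ≈ 5.03

γ = 1/√(1 − β²) = 1/√(1 − 0.980²) = 1/√(0.039600) = 5.03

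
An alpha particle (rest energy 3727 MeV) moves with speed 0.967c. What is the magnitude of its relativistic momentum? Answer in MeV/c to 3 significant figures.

p ≈ 14100 MeV/c

γ = 1/√(1 − 0.967²) = 3.9250
p = γβm₀c = 3.9250 × 0.967 × 3727 MeV/c = 14100 MeV/c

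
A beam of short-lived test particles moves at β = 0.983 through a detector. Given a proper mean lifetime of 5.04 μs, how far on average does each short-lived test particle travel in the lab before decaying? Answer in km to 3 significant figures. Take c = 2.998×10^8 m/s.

γ = 1/√(1 − 0.983²) = 5.4465
Dilated lifetime: Δt = γτ₀ = 5.4465 × 5.04 μs = 27.450 μs
d = vΔt = 0.983c × 27.450 μs = 2.9470×10^8 m/s × 2.7450×10^-5 s = 8.09 km

d ≈ 8.09 km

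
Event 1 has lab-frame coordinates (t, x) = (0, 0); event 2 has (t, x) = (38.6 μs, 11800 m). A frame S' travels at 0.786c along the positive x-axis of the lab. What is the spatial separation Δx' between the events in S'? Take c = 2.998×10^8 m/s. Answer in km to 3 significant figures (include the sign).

γ = 1/√(1 − 0.786²) = 1.6175
Δx' = γ(Δx − vΔt) = 1.6175 × (11800 m − 0.786×(2.998×10^8 m/s)×38.6×10^-6 s)
= 1.6175 × (2704.2 m) = 4.37 km

Δx' ≈ 4.37 km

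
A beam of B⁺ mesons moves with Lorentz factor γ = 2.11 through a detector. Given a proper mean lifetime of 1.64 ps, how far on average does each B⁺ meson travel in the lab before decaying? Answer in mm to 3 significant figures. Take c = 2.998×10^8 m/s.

d ≈ 0.914 mm

β = √(1 − 1/γ²) = √(1 − 1/2.11²) = 0.88056
Dilated lifetime: Δt = γτ₀ = 2.11 × 1.64 ps = 3.4604 ps
d = vΔt = 0.88056c × 3.4604 ps = 2.6399×10^8 m/s × 3.4604×10^-12 s = 0.914 mm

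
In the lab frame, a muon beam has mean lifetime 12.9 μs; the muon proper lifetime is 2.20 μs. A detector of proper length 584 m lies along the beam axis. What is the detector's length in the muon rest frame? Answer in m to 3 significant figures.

L ≈ 99.6 m

Time dilation ⇒ γ = Δt/τ₀ = 12.9/2.20 = 5.8636
Length contraction: L = L₀/γ = 584/5.8636 = 99.6 m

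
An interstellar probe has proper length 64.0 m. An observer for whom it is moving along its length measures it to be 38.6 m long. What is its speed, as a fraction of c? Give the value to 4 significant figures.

γ = L₀/L = 64.0/38.6 = 1.65803
β = √(1 − 1/γ²) = 0.7976

β ≈ 0.7976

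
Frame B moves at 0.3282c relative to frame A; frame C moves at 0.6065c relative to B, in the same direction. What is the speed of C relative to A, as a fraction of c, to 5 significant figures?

Compose boost 2: (0.6065 + 0.3282)/(1 + 0.6065×0.3282) = 0.93470/1.199053 = 0.77953

u ≈ 0.77953c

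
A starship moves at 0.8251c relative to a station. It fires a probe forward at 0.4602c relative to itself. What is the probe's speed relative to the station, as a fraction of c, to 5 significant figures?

u ≈ 0.93157c

Relativistic velocity addition: u = (u' + v)/(1 + u'v/c²)
= (0.4602 + 0.8251)/(1 + 0.4602×0.8251) = 1.2853/1.379711 = 0.93157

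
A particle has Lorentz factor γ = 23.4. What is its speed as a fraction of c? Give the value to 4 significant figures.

β = √(1 − 1/γ²) = √(1 − 1/23.4²) = √(0.998174) = 0.9991

β ≈ 0.9991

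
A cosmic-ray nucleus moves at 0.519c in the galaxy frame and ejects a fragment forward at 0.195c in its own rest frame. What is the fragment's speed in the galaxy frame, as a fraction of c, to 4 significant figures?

Compose boost 2: (0.195 + 0.519)/(1 + 0.195×0.519) = 0.7140/1.10120 = 0.6484

u ≈ 0.6484c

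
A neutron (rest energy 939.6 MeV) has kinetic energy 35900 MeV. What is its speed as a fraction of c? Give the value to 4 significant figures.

β ≈ 0.9997

γ = 1 + K/(m₀c²) = 1 + 35900/939.6 = 39.2077
β = √(1 − 1/γ²) = 0.9997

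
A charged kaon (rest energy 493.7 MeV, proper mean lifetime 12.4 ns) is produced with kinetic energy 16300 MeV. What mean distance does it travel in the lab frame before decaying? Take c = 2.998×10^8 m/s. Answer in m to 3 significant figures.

d ≈ 126 m

γ = 1 + K/(m₀c²) = 1 + 16300/493.7 = 34.016
β = √(1 − 1/γ²) = 0.99957
Dilated lifetime: γτ₀ = 34.016 × 12.4 ns = 421.80 ns
d = βc·γτ₀ = 0.99957 × (2.998×10^8 m/s) × 4.2180×10^-7 s = 126 m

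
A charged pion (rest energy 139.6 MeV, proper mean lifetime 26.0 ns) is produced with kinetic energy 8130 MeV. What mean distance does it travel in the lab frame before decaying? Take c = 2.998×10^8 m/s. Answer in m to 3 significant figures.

γ = 1 + K/(m₀c²) = 1 + 8130/139.6 = 59.238
β = √(1 − 1/γ²) = 0.99986
Dilated lifetime: γτ₀ = 59.238 × 26.0 ns = 1540.2 ns
d = βc·γτ₀ = 0.99986 × (2.998×10^8 m/s) × 1.5402×10^-6 s = 462 m

d ≈ 462 m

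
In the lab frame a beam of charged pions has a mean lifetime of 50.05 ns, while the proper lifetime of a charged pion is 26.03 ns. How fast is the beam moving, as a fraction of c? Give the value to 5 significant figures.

γ = Δt/τ₀ = 50.05/26.03 = 1.922781
β = √(1 − 1/γ²) = √(1 − 1/1.922781²) = 0.85412

β ≈ 0.85412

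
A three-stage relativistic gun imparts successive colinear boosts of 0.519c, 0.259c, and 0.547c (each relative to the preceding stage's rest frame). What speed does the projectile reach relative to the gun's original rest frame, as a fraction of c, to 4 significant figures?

u ≈ 0.8965c

Compose boost 2: (0.259 + 0.519)/(1 + 0.259×0.519) = 0.7780/1.13442 = 0.685812
Compose boost 3: (0.547 + 0.685812)/(1 + 0.547×0.685812) = 1.23281/1.37514 = 0.8965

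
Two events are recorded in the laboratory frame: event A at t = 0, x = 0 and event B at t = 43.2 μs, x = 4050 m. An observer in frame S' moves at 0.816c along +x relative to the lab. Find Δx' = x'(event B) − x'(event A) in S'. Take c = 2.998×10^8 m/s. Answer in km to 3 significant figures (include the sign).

Δx' ≈ -11.3 km

γ = 1/√(1 − 0.816²) = 1.7299
Δx' = γ(Δx − vΔt) = 1.7299 × (4050 m − 0.816×(2.998×10^8 m/s)×43.2×10^-6 s)
= 1.7299 × (-6518.3 m) = -11.3 km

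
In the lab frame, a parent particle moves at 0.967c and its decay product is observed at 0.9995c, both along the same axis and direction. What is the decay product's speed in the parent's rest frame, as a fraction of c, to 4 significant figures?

Inverse velocity addition: u' = (u − v)/(1 − uv/c²)
= (0.9995 − 0.967)/(1 − 0.9995×0.967) = 0.03250/0.0334835 = 0.9706

u' ≈ 0.9706c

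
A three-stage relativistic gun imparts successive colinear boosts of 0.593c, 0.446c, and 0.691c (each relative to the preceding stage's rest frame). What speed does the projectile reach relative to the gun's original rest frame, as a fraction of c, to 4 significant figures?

Compose boost 2: (0.446 + 0.593)/(1 + 0.446×0.593) = 1.039/1.26448 = 0.821683
Compose boost 3: (0.691 + 0.821683)/(1 + 0.691×0.821683) = 1.51268/1.56778 = 0.9649

u ≈ 0.9649c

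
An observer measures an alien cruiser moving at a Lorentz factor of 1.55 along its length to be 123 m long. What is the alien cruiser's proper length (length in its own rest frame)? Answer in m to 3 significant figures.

γ = 1.55 (given)
L₀ = γL = 1.55 × 123 = 191 m

L₀ ≈ 191 m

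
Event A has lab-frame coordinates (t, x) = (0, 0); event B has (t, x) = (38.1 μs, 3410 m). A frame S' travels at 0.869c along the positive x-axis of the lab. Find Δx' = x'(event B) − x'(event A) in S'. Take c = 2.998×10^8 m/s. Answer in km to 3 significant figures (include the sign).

Δx' ≈ -13.2 km

γ = 1/√(1 − 0.869²) = 2.0210
Δx' = γ(Δx − vΔt) = 2.0210 × (3410 m − 0.869×(2.998×10^8 m/s)×38.1×10^-6 s)
= 2.0210 × (-6516.0 m) = -13.2 km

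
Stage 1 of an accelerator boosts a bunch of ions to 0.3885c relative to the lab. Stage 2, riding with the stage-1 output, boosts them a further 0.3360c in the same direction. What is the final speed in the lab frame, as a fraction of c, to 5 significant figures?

Compose boost 2: (0.3360 + 0.3885)/(1 + 0.3360×0.3885) = 0.72450/1.130536 = 0.64085

u ≈ 0.64085c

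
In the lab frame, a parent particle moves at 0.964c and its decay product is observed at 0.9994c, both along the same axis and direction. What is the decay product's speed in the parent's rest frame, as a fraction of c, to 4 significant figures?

Inverse velocity addition: u' = (u − v)/(1 − uv/c²)
= (0.9994 − 0.964)/(1 − 0.9994×0.964) = 0.03540/0.0365784 = 0.9678

u' ≈ 0.9678c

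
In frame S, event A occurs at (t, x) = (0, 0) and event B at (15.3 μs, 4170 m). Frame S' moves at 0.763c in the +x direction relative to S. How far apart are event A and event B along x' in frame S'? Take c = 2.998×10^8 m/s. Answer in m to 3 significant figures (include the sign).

γ = 1/√(1 − 0.763²) = 1.5470
Δx' = γ(Δx − vΔt) = 1.5470 × (4170 m − 0.763×(2.998×10^8 m/s)×15.3×10^-6 s)
= 1.5470 × (670.16 m) = 1040 m

Δx' ≈ 1040 m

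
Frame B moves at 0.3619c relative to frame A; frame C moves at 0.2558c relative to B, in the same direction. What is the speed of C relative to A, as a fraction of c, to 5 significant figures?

u ≈ 0.56536c

Compose boost 2: (0.2558 + 0.3619)/(1 + 0.2558×0.3619) = 0.61770/1.092574 = 0.56536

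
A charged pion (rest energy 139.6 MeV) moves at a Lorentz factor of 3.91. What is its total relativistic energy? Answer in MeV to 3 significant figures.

γ = 3.91 (given)
E = γm₀c² = 3.91 × 139.6 MeV = 546 MeV

E ≈ 546 MeV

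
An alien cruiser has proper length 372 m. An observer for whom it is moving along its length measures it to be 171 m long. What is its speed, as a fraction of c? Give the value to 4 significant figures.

γ = L₀/L = 372/171 = 2.17544
β = √(1 − 1/γ²) = 0.8881

β ≈ 0.8881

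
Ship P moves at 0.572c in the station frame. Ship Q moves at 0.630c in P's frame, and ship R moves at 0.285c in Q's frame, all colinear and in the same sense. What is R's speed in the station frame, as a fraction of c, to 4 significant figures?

Compose boost 2: (0.630 + 0.572)/(1 + 0.630×0.572) = 1.202/1.36036 = 0.883590
Compose boost 3: (0.285 + 0.883590)/(1 + 0.285×0.883590) = 1.16859/1.25182 = 0.9335

u ≈ 0.9335c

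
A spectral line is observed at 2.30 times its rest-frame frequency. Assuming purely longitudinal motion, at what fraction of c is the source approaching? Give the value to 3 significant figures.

f_obs/f_src = √((1+β)/(1−β)) = 2.30  ⇒  (1+β)/(1−β) = 5.2900
β = |1 − D²|/(1 + D²) = |1 − 5.2900|/(1 + 5.2900) = 0.682

β ≈ 0.682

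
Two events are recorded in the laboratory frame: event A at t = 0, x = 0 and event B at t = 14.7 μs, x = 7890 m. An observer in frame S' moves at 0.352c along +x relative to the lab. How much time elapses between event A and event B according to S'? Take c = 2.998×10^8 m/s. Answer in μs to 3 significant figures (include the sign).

Δt' ≈ 5.81 μs

γ = 1/√(1 − 0.352²) = 1.0684
Δt' = γ(Δt − vΔx/c²) = 1.0684 × (14.7 μs − 0.352×7890 m / (2.998×10^8 m/s))
= 1.0684 × (5.4362 μs) = 5.81 μs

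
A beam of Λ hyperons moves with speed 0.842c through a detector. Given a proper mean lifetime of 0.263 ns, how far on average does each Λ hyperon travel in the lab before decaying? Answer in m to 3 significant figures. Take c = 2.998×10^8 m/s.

γ = 1/√(1 − 0.842²) = 1.8536
Dilated lifetime: Δt = γτ₀ = 1.8536 × 0.263 ns = 0.48751 ns
d = vΔt = 0.842c × 0.48751 ns = 2.5243×10^8 m/s × 4.8751×10^-10 s = 0.123 m

d ≈ 0.123 m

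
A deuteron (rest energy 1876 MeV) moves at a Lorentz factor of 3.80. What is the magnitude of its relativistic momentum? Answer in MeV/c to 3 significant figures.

p ≈ 6880 MeV/c

β = √(1 − 1/γ²) = √(1 − 1/3.80²) = 0.96475
p = γβm₀c = 3.80 × 0.96475 × 1876 MeV/c = 6880 MeV/c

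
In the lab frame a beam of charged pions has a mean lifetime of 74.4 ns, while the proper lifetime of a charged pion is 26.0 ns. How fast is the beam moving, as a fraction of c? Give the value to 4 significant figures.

γ = Δt/τ₀ = 74.4/26.0 = 2.86154
β = √(1 − 1/γ²) = √(1 − 1/2.86154²) = 0.9370

β ≈ 0.9370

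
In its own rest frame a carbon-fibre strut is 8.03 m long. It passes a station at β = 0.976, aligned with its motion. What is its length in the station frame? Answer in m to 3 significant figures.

L ≈ 1.75 m

γ = 1/√(1 − 0.976²) = 4.5920
Length contraction: L = L₀/γ = 8.03/4.5920 = 1.75 m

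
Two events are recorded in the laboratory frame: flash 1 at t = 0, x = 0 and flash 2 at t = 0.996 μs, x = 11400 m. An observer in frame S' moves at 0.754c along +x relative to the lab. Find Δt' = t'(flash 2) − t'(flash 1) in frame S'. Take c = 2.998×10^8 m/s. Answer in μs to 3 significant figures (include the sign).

Δt' ≈ -42.1 μs

γ = 1/√(1 − 0.754²) = 1.5224
Δt' = γ(Δt − vΔx/c²) = 1.5224 × (0.996 μs − 0.754×11400 m / (2.998×10^8 m/s))
= 1.5224 × (-27.675 μs) = -42.1 μs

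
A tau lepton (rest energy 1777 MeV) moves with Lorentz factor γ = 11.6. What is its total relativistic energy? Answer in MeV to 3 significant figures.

E ≈ 20600 MeV

γ = 11.6 (given)
E = γm₀c² = 11.6 × 1777 MeV = 20600 MeV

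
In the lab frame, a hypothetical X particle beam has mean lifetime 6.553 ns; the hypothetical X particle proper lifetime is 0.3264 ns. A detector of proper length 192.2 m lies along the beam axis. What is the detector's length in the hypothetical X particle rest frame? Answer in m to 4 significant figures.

L ≈ 9.573 m

Time dilation ⇒ γ = Δt/τ₀ = 6.553/0.3264 = 20.0766
Length contraction: L = L₀/γ = 192.2/20.0766 = 9.573 m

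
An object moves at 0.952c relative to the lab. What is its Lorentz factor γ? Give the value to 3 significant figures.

γ = 1/√(1 − β²) = 1/√(1 − 0.952²) = 1/√(0.093696) = 3.27

γ ≈ 3.27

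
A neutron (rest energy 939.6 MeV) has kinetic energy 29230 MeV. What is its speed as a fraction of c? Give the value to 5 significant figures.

β ≈ 0.99951

γ = 1 + K/(m₀c²) = 1 + 29230/939.6 = 32.10898
β = √(1 − 1/γ²) = 0.99951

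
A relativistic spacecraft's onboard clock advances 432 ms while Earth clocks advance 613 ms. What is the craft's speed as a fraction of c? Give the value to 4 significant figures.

γ = Δt/τ₀ = 613/432 = 1.41898
β = √(1 − 1/γ²) = √(1 − 1/1.41898²) = 0.7095

β ≈ 0.7095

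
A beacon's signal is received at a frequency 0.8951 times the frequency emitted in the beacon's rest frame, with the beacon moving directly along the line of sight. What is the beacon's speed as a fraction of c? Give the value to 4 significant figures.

β ≈ 0.1104

f_obs/f_src = √((1−β)/(1+β)) = 0.8951  ⇒  (1−β)/(1+β) = 0.801204
β = |1 − D²|/(1 + D²) = |1 − 0.801204|/(1 + 0.801204) = 0.1104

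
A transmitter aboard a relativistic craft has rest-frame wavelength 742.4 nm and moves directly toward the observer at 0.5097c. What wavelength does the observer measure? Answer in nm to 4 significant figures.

Relativistic Doppler: λ_obs = λ_src √((1−β)/(1+β))
= 742.4 × √(0.490300/1.50970) = 742.4 × 0.569883 = 423.1 nm

λ_obs ≈ 423.1 nm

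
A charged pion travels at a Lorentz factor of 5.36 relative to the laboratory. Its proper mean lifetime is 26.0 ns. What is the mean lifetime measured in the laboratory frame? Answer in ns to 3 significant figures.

Δt ≈ 139 ns

γ = 5.36 (given)
Time dilation: Δt = γτ₀ = 5.36 × 26.0 ns = 139 ns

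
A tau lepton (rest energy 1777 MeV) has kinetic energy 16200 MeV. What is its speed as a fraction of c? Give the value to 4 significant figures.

β ≈ 0.9951

γ = 1 + K/(m₀c²) = 1 + 16200/1777 = 10.1165
β = √(1 − 1/γ²) = 0.9951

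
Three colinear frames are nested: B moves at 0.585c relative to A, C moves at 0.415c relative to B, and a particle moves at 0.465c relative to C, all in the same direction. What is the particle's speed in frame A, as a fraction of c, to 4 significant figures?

Compose boost 2: (0.415 + 0.585)/(1 + 0.415×0.585) = 1.000/1.24277 = 0.804651
Compose boost 3: (0.465 + 0.804651)/(1 + 0.465×0.804651) = 1.26965/1.37416 = 0.9239

u ≈ 0.9239c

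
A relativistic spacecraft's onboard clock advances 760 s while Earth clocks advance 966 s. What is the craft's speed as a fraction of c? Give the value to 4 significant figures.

γ = Δt/τ₀ = 966/760 = 1.27105
β = √(1 − 1/γ²) = √(1 − 1/1.27105²) = 0.6173

β ≈ 0.6173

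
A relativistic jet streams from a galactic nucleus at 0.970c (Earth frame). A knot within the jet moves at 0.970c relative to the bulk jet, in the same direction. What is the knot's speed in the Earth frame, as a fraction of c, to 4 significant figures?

Relativistic velocity addition: u = (u' + v)/(1 + u'v/c²)
= (0.970 + 0.970)/(1 + 0.970×0.970) = 1.940/1.94090 = 0.9995

u ≈ 0.9995c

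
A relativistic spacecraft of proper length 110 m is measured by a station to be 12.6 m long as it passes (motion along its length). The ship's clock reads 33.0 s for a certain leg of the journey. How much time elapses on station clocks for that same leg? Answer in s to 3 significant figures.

Δt ≈ 288 s

Length contraction ⇒ γ = L₀/L = 110/12.6 = 8.7302
Time dilation: Δt = γτ₀ = 8.7302 × 33.0 s = 288 s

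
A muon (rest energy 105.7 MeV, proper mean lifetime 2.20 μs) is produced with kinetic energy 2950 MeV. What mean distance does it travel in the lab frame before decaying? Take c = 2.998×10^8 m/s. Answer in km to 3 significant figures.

γ = 1 + K/(m₀c²) = 1 + 2950/105.7 = 28.909
β = √(1 − 1/γ²) = 0.99940
Dilated lifetime: γτ₀ = 28.909 × 2.20 μs = 63.600 μs
d = βc·γτ₀ = 0.99940 × (2.998×10^8 m/s) × 6.3600×10^-5 s = 19.1 km

d ≈ 19.1 km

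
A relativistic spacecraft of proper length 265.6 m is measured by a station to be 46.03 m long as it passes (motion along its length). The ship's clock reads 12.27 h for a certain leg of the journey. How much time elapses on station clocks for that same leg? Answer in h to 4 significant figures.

Length contraction ⇒ γ = L₀/L = 265.6/46.03 = 5.77015
Time dilation: Δt = γτ₀ = 5.77015 × 12.27 h = 70.80 h

Δt ≈ 70.80 h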